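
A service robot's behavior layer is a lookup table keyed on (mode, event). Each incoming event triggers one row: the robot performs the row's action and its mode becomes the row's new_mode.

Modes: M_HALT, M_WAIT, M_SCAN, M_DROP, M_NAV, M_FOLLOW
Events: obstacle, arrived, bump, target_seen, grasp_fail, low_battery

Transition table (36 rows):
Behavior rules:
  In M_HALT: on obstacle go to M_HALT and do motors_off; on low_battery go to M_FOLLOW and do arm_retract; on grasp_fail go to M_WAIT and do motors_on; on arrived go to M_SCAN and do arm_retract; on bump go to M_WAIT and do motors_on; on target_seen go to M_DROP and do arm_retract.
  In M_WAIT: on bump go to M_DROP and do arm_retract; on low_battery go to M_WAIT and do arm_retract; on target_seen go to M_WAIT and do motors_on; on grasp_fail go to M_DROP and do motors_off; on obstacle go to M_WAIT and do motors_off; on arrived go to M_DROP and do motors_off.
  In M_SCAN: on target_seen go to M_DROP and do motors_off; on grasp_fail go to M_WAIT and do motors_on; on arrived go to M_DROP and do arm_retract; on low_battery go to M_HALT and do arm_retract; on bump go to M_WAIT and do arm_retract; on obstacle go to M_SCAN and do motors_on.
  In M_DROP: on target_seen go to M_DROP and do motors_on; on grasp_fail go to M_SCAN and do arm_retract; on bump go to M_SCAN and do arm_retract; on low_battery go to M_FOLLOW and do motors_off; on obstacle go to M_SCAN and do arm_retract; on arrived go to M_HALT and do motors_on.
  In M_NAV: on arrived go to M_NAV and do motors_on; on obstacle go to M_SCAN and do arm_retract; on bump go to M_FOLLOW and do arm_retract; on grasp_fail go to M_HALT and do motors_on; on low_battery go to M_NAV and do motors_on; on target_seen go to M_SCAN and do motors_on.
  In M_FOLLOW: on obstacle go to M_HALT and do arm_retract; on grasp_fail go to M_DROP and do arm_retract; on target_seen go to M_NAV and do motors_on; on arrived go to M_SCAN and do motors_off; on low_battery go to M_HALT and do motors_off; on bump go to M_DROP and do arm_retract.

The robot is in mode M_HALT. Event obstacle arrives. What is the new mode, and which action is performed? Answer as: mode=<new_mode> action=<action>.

mode=M_HALT action=motors_off

current mode = M_HALT; filter table to that mode:
  (M_HALT, obstacle) → (M_HALT, motors_off)  ← event matches
  (M_HALT, low_battery) → (M_FOLLOW, arm_retract)
  (M_HALT, grasp_fail) → (M_WAIT, motors_on)
  (M_HALT, arrived) → (M_SCAN, arm_retract)
  (M_HALT, bump) → (M_WAIT, motors_on)
  (M_HALT, target_seen) → (M_DROP, arm_retract)
event = obstacle selects (M_HALT, motors_off)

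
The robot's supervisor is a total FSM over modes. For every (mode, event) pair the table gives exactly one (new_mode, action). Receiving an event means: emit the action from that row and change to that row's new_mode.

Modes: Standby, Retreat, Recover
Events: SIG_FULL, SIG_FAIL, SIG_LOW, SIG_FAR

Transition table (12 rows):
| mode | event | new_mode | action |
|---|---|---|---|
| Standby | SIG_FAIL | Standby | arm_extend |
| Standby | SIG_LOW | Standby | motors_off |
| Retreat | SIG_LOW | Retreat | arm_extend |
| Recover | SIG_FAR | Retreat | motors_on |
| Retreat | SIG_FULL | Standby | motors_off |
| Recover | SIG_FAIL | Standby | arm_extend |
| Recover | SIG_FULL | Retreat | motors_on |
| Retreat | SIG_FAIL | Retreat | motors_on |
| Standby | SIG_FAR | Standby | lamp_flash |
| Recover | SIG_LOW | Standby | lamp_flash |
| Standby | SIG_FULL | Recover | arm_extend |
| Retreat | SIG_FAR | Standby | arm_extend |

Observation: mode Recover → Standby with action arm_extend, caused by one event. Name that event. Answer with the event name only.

SIG_FAIL

try SIG_FULL: (Recover, SIG_FULL) → (Retreat, motors_on)
try SIG_FAIL: (Recover, SIG_FAIL) → (Standby, arm_extend)  ← matches
try SIG_LOW: (Recover, SIG_LOW) → (Standby, lamp_flash)
try SIG_FAR: (Recover, SIG_FAR) → (Retreat, motors_on)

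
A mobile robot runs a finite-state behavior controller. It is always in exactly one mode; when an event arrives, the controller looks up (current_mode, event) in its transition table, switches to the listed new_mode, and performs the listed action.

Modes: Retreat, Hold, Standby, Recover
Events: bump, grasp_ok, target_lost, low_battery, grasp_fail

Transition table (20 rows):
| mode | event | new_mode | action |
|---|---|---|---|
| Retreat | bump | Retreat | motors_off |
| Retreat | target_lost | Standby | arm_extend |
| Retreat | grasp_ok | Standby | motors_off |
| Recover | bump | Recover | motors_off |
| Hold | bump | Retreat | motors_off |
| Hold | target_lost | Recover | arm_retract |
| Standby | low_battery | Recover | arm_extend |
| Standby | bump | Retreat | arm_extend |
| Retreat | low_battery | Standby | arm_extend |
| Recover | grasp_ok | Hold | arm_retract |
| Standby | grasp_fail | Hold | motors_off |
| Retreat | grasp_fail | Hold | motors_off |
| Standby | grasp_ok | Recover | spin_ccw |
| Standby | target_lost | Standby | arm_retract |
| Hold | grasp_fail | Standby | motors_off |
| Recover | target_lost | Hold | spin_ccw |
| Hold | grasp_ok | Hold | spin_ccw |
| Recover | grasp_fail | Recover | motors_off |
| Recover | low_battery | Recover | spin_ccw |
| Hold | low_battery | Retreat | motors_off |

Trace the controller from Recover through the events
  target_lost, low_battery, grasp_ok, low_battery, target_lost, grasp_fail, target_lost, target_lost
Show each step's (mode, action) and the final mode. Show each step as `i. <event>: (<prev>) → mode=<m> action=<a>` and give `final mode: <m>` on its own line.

1. target_lost: (Recover) → mode=Hold action=spin_ccw
2. low_battery: (Hold) → mode=Retreat action=motors_off
3. grasp_ok: (Retreat) → mode=Standby action=motors_off
4. low_battery: (Standby) → mode=Recover action=arm_extend
5. target_lost: (Recover) → mode=Hold action=spin_ccw
6. grasp_fail: (Hold) → mode=Standby action=motors_off
7. target_lost: (Standby) → mode=Standby action=arm_retract
8. target_lost: (Standby) → mode=Standby action=arm_retract

final mode: Standby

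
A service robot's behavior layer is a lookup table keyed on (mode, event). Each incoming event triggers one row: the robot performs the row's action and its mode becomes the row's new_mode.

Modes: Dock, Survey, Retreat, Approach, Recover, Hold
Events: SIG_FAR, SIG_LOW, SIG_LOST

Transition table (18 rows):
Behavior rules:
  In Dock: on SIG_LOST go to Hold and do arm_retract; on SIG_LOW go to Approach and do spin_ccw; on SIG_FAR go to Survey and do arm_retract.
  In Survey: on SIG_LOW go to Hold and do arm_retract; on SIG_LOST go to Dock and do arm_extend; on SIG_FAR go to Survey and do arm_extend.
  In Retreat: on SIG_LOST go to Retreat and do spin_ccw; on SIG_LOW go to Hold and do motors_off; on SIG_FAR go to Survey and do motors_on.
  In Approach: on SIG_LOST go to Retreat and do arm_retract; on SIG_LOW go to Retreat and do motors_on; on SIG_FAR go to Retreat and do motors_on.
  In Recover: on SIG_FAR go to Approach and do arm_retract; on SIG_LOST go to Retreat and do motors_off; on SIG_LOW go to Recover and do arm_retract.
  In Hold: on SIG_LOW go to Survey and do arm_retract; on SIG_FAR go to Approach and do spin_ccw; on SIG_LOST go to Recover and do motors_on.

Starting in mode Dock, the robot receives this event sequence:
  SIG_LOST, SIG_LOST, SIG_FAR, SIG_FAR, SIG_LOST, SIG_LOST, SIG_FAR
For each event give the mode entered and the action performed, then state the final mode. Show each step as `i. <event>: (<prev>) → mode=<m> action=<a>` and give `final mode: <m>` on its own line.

final mode: Survey

1. SIG_LOST: (Dock) → mode=Hold action=arm_retract
2. SIG_LOST: (Hold) → mode=Recover action=motors_on
3. SIG_FAR: (Recover) → mode=Approach action=arm_retract
4. SIG_FAR: (Approach) → mode=Retreat action=motors_on
5. SIG_LOST: (Retreat) → mode=Retreat action=spin_ccw
6. SIG_LOST: (Retreat) → mode=Retreat action=spin_ccw
7. SIG_FAR: (Retreat) → mode=Survey action=motors_on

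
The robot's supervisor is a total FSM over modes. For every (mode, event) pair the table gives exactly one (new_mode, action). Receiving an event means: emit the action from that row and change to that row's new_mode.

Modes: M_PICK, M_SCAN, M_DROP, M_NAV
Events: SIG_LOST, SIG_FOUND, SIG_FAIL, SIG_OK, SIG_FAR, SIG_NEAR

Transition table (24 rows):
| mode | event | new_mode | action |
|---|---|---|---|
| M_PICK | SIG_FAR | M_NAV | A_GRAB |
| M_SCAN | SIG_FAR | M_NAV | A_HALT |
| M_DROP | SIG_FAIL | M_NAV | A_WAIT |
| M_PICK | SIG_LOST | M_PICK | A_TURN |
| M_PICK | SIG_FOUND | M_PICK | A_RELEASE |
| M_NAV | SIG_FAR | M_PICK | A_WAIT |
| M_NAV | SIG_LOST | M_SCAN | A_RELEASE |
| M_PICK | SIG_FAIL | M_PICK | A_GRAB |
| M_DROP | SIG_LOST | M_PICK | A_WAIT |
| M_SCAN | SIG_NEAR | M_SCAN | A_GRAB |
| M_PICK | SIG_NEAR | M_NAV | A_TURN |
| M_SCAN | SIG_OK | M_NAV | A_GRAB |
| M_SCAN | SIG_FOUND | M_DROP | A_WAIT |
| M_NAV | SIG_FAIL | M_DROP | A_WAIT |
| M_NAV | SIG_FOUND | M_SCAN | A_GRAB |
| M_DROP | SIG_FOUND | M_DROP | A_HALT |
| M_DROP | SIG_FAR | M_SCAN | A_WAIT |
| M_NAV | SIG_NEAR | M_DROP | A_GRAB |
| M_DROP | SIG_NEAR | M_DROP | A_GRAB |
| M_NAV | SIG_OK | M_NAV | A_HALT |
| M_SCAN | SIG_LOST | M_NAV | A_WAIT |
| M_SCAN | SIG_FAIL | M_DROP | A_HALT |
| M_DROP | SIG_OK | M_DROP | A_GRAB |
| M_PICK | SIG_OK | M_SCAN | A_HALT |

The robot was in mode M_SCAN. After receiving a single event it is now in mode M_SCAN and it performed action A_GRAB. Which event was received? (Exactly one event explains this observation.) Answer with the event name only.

SIG_NEAR

try SIG_LOST: (M_SCAN, SIG_LOST) → (M_NAV, A_WAIT)
try SIG_FOUND: (M_SCAN, SIG_FOUND) → (M_DROP, A_WAIT)
try SIG_FAIL: (M_SCAN, SIG_FAIL) → (M_DROP, A_HALT)
try SIG_OK: (M_SCAN, SIG_OK) → (M_NAV, A_GRAB)
try SIG_FAR: (M_SCAN, SIG_FAR) → (M_NAV, A_HALT)
try SIG_NEAR: (M_SCAN, SIG_NEAR) → (M_SCAN, A_GRAB)  ← matches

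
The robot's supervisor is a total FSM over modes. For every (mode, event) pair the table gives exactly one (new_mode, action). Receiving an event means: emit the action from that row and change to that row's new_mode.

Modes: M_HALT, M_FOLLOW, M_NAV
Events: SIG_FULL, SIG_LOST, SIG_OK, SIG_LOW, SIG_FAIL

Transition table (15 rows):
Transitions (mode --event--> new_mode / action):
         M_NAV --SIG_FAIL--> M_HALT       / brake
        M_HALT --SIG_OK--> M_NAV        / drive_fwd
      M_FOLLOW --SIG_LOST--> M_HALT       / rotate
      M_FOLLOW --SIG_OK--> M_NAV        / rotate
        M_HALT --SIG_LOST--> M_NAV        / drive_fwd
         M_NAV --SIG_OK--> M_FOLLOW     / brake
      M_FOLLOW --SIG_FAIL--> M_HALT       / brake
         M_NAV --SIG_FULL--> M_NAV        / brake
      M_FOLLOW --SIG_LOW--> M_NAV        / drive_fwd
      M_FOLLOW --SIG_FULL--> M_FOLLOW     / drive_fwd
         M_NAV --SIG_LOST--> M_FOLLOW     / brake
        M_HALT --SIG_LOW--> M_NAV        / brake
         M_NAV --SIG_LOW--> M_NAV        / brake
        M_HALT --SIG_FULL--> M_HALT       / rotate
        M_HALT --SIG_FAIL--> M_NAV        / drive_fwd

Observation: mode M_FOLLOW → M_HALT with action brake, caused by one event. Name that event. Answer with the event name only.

try SIG_FULL: (M_FOLLOW, SIG_FULL) → (M_FOLLOW, drive_fwd)
try SIG_LOST: (M_FOLLOW, SIG_LOST) → (M_HALT, rotate)
try SIG_OK: (M_FOLLOW, SIG_OK) → (M_NAV, rotate)
try SIG_LOW: (M_FOLLOW, SIG_LOW) → (M_NAV, drive_fwd)
try SIG_FAIL: (M_FOLLOW, SIG_FAIL) → (M_HALT, brake)  ← matches

SIG_FAIL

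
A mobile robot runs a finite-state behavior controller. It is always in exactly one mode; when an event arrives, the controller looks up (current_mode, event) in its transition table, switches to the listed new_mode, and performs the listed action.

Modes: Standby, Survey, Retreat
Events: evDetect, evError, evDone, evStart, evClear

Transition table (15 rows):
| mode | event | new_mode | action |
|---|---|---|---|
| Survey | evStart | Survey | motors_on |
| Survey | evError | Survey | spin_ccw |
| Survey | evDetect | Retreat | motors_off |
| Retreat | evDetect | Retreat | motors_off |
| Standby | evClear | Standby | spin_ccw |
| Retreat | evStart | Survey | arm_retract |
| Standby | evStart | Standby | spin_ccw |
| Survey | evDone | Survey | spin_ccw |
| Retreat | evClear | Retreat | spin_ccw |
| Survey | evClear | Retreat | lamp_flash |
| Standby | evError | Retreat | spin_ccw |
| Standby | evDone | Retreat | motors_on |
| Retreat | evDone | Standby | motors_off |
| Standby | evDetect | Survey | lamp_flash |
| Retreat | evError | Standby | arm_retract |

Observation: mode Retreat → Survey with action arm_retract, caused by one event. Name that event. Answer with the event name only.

evStart

try evDetect: (Retreat, evDetect) → (Retreat, motors_off)
try evError: (Retreat, evError) → (Standby, arm_retract)
try evDone: (Retreat, evDone) → (Standby, motors_off)
try evStart: (Retreat, evStart) → (Survey, arm_retract)  ← matches
try evClear: (Retreat, evClear) → (Retreat, spin_ccw)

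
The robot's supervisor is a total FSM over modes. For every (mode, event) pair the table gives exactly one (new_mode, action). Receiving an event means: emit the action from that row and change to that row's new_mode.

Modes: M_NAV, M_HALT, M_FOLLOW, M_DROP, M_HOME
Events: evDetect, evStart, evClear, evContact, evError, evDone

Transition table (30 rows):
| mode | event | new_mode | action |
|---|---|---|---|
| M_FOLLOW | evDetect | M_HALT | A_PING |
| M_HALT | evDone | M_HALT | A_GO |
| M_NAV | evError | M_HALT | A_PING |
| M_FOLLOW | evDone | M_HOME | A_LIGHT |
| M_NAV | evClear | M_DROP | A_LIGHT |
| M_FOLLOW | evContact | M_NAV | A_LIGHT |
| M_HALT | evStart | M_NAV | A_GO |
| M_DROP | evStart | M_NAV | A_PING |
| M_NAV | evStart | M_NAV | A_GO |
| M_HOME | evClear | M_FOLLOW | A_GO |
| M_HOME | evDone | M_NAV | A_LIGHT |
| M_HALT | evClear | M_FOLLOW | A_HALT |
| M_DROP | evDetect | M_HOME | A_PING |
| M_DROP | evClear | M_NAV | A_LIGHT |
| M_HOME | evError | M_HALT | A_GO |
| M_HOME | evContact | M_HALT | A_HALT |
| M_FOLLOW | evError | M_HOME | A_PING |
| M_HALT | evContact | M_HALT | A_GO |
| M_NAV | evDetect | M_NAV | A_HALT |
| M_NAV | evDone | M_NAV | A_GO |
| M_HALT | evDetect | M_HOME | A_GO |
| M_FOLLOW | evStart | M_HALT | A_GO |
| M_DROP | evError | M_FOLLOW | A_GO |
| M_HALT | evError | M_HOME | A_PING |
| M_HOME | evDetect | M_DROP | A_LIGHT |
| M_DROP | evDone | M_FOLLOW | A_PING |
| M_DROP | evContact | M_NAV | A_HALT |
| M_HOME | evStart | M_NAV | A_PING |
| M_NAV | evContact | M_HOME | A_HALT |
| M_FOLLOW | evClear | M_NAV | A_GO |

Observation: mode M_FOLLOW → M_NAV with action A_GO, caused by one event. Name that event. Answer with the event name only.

try evDetect: (M_FOLLOW, evDetect) → (M_HALT, A_PING)
try evStart: (M_FOLLOW, evStart) → (M_HALT, A_GO)
try evClear: (M_FOLLOW, evClear) → (M_NAV, A_GO)  ← matches
try evContact: (M_FOLLOW, evContact) → (M_NAV, A_LIGHT)
try evError: (M_FOLLOW, evError) → (M_HOME, A_PING)
try evDone: (M_FOLLOW, evDone) → (M_HOME, A_LIGHT)

evClear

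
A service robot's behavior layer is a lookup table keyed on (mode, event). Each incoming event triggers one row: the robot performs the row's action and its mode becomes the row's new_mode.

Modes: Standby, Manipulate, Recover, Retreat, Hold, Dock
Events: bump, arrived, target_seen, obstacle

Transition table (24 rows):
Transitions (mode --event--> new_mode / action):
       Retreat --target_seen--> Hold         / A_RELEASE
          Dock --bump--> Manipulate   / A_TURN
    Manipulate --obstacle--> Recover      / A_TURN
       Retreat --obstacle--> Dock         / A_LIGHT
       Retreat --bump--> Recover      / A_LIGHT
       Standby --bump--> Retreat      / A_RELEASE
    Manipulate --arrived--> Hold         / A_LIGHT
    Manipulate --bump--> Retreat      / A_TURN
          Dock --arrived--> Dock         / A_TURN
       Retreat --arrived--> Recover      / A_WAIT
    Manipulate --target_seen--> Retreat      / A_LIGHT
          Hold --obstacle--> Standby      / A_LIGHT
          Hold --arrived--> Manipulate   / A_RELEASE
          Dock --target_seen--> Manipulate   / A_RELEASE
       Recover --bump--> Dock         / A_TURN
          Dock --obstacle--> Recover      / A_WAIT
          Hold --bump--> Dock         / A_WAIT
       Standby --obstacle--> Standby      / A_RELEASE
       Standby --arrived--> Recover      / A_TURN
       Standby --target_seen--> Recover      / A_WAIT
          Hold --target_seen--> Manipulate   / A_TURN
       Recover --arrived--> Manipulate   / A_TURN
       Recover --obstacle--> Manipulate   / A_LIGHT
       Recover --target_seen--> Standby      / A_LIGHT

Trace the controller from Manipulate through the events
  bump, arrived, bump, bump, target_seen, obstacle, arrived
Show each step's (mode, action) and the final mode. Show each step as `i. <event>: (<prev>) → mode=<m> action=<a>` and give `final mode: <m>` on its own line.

1. bump: (Manipulate) → mode=Retreat action=A_TURN
2. arrived: (Retreat) → mode=Recover action=A_WAIT
3. bump: (Recover) → mode=Dock action=A_TURN
4. bump: (Dock) → mode=Manipulate action=A_TURN
5. target_seen: (Manipulate) → mode=Retreat action=A_LIGHT
6. obstacle: (Retreat) → mode=Dock action=A_LIGHT
7. arrived: (Dock) → mode=Dock action=A_TURN

final mode: Dock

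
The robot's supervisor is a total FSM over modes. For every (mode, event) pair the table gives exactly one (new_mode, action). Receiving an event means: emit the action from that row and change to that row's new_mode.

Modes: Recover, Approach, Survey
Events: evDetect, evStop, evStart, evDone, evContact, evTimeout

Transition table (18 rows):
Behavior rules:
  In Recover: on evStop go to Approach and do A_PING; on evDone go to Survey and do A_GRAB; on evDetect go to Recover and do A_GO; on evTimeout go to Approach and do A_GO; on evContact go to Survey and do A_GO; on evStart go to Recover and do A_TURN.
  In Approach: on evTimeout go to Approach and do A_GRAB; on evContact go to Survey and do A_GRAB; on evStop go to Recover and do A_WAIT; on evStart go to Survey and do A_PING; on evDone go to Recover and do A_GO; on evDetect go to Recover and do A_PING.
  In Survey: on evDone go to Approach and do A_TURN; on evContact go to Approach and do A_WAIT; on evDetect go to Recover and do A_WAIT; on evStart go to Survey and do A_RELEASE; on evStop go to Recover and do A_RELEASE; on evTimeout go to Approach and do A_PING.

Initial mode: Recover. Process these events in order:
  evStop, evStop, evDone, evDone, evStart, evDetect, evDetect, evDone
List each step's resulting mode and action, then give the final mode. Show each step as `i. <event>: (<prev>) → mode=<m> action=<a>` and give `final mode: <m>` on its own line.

1. evStop: (Recover) → mode=Approach action=A_PING
2. evStop: (Approach) → mode=Recover action=A_WAIT
3. evDone: (Recover) → mode=Survey action=A_GRAB
4. evDone: (Survey) → mode=Approach action=A_TURN
5. evStart: (Approach) → mode=Survey action=A_PING
6. evDetect: (Survey) → mode=Recover action=A_WAIT
7. evDetect: (Recover) → mode=Recover action=A_GO
8. evDone: (Recover) → mode=Survey action=A_GRAB

final mode: Survey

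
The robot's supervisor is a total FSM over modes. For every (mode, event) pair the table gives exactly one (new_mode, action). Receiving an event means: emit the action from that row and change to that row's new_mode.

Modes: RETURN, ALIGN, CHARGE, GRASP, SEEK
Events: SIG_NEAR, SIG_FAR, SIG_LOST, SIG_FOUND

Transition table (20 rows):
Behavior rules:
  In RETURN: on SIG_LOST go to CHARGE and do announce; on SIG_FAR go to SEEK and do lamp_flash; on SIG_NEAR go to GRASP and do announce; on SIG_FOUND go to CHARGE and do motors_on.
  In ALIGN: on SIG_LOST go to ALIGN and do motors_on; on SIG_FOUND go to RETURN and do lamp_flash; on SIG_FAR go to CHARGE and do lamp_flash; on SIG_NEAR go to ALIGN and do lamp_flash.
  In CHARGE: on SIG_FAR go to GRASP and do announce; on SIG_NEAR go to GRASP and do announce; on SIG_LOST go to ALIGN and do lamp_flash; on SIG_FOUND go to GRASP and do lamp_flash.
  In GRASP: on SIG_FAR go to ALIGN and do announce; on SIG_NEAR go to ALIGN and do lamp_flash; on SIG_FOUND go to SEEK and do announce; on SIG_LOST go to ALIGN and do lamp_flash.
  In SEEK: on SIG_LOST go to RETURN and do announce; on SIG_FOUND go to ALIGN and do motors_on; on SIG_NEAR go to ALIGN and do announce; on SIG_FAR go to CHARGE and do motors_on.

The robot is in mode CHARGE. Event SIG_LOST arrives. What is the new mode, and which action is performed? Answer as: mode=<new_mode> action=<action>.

current mode = CHARGE; filter table to that mode:
  (CHARGE, SIG_FAR) → (GRASP, announce)
  (CHARGE, SIG_NEAR) → (GRASP, announce)
  (CHARGE, SIG_LOST) → (ALIGN, lamp_flash)  ← event matches
  (CHARGE, SIG_FOUND) → (GRASP, lamp_flash)
event = SIG_LOST selects (ALIGN, lamp_flash)

mode=ALIGN action=lamp_flash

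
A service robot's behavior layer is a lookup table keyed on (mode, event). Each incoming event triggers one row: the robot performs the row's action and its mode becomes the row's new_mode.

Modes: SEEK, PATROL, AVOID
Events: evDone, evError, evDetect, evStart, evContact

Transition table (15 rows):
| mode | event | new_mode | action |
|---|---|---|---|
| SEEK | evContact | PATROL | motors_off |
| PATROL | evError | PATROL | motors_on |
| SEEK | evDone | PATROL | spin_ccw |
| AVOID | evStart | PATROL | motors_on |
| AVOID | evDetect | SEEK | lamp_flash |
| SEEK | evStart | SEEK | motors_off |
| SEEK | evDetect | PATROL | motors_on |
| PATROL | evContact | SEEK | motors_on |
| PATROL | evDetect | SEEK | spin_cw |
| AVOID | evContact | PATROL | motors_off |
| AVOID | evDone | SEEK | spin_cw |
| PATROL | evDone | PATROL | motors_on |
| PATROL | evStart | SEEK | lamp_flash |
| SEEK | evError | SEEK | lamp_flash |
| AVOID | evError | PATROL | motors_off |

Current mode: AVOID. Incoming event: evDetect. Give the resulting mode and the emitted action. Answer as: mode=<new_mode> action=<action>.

current mode = AVOID; filter table to that mode:
  (AVOID, evStart) → (PATROL, motors_on)
  (AVOID, evDetect) → (SEEK, lamp_flash)  ← event matches
  (AVOID, evContact) → (PATROL, motors_off)
  (AVOID, evDone) → (SEEK, spin_cw)
  (AVOID, evError) → (PATROL, motors_off)
event = evDetect selects (SEEK, lamp_flash)

mode=SEEK action=lamp_flash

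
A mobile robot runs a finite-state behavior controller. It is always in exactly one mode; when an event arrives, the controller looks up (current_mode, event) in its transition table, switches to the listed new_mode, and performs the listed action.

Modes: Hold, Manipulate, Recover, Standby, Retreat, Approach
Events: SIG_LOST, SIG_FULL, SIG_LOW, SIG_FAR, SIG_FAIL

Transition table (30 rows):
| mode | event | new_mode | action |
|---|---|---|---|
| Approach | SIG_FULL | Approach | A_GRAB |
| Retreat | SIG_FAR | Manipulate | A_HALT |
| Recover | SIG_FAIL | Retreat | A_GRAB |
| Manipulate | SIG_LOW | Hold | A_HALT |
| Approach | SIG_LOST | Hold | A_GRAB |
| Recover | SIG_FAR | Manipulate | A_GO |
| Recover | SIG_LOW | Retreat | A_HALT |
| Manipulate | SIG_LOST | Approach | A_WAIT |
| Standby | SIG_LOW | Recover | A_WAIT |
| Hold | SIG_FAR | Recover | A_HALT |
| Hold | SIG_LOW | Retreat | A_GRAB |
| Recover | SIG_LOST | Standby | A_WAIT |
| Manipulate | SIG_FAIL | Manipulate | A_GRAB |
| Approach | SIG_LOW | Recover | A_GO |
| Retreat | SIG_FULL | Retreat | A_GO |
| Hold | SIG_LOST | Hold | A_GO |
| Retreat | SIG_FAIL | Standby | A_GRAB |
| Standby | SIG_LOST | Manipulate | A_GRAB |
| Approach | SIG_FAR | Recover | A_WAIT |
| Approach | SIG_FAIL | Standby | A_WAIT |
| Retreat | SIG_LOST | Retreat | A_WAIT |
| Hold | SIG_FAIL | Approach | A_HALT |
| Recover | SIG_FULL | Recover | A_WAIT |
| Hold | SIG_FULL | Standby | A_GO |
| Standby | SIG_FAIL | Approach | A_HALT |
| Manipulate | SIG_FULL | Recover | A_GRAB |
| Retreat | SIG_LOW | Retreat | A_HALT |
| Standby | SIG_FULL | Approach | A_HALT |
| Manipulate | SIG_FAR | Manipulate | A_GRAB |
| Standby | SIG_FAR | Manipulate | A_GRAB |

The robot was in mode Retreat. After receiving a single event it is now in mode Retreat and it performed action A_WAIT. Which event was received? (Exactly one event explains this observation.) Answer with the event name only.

SIG_LOST

try SIG_LOST: (Retreat, SIG_LOST) → (Retreat, A_WAIT)  ← matches
try SIG_FULL: (Retreat, SIG_FULL) → (Retreat, A_GO)
try SIG_LOW: (Retreat, SIG_LOW) → (Retreat, A_HALT)
try SIG_FAR: (Retreat, SIG_FAR) → (Manipulate, A_HALT)
try SIG_FAIL: (Retreat, SIG_FAIL) → (Standby, A_GRAB)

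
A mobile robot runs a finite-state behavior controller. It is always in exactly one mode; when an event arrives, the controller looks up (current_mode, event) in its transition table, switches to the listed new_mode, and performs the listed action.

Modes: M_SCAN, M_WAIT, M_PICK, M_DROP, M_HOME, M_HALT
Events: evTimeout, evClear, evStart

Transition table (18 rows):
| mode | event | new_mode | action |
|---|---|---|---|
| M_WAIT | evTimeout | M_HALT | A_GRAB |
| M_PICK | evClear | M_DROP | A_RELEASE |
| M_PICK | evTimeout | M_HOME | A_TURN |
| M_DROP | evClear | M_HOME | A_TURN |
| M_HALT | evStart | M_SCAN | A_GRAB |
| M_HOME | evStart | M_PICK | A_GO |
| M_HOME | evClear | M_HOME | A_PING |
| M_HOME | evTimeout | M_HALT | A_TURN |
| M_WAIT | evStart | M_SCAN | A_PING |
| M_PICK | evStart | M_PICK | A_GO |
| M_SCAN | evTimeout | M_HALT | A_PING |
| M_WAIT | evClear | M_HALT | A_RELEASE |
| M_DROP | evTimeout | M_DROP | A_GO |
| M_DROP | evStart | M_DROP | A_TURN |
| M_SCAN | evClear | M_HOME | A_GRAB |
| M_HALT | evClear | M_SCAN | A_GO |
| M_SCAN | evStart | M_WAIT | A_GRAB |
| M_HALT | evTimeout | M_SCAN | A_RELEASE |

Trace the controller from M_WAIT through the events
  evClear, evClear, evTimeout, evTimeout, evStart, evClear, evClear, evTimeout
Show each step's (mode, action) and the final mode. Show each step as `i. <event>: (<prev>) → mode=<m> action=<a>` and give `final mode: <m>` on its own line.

1. evClear: (M_WAIT) → mode=M_HALT action=A_RELEASE
2. evClear: (M_HALT) → mode=M_SCAN action=A_GO
3. evTimeout: (M_SCAN) → mode=M_HALT action=A_PING
4. evTimeout: (M_HALT) → mode=M_SCAN action=A_RELEASE
5. evStart: (M_SCAN) → mode=M_WAIT action=A_GRAB
6. evClear: (M_WAIT) → mode=M_HALT action=A_RELEASE
7. evClear: (M_HALT) → mode=M_SCAN action=A_GO
8. evTimeout: (M_SCAN) → mode=M_HALT action=A_PING

final mode: M_HALT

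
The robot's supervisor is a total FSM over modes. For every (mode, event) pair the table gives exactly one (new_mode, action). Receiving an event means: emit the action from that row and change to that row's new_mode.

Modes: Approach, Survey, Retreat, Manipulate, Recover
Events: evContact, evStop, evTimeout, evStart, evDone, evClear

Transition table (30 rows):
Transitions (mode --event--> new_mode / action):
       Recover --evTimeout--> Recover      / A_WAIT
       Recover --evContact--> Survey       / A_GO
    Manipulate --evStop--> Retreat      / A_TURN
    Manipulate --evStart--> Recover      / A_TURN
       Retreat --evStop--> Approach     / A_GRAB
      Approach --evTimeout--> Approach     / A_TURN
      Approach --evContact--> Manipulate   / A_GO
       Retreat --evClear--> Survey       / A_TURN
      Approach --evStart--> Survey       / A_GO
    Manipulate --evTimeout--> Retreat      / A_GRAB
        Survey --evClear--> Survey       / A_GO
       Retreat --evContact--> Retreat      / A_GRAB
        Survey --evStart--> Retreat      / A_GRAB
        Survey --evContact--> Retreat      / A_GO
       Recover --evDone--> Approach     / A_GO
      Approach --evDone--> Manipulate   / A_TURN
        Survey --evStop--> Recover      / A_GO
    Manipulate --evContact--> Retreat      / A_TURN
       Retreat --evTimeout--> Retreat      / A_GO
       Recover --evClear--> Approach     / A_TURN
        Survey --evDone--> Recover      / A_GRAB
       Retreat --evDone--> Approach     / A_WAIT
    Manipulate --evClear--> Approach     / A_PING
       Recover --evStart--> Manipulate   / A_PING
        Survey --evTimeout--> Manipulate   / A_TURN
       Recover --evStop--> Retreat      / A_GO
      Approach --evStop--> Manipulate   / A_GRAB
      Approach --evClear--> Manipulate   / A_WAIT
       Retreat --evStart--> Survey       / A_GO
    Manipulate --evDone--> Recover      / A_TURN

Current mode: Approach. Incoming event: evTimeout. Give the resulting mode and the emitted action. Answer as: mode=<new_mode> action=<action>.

current mode = Approach; filter table to that mode:
  (Approach, evTimeout) → (Approach, A_TURN)  ← event matches
  (Approach, evContact) → (Manipulate, A_GO)
  (Approach, evStart) → (Survey, A_GO)
  (Approach, evDone) → (Manipulate, A_TURN)
  (Approach, evStop) → (Manipulate, A_GRAB)
  (Approach, evClear) → (Manipulate, A_WAIT)
event = evTimeout selects (Approach, A_TURN)

mode=Approach action=A_TURN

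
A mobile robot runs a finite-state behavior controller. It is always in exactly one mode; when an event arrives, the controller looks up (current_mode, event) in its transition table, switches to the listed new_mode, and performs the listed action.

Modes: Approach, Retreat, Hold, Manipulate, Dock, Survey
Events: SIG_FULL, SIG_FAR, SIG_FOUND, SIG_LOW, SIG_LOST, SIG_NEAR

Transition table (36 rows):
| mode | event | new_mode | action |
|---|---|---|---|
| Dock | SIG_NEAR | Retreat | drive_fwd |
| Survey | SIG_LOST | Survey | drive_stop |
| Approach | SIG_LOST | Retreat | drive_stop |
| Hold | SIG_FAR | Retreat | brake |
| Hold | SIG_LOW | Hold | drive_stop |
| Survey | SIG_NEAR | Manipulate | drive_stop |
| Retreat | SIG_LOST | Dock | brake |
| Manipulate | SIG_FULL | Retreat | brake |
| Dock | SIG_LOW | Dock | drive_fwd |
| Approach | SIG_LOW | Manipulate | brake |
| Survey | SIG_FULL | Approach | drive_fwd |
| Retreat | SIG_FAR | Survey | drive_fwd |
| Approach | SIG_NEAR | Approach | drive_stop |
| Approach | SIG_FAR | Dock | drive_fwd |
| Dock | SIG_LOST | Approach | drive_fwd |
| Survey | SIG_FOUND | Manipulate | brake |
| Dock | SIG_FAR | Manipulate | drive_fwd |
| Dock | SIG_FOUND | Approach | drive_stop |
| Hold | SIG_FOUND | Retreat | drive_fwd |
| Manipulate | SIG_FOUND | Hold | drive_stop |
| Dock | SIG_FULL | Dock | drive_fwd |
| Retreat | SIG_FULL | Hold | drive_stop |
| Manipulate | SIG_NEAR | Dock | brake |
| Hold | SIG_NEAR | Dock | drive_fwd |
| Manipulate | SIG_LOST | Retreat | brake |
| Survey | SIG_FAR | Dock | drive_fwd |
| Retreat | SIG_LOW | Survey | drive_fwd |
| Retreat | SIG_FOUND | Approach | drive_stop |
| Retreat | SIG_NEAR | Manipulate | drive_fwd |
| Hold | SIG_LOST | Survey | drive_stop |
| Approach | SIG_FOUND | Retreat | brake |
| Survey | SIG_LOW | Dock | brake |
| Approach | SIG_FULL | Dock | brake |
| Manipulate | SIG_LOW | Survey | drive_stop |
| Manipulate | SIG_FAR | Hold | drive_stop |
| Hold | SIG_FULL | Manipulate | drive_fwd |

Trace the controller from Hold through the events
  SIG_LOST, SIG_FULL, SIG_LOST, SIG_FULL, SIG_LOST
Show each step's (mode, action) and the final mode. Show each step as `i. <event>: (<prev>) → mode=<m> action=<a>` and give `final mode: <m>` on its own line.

1. SIG_LOST: (Hold) → mode=Survey action=drive_stop
2. SIG_FULL: (Survey) → mode=Approach action=drive_fwd
3. SIG_LOST: (Approach) → mode=Retreat action=drive_stop
4. SIG_FULL: (Retreat) → mode=Hold action=drive_stop
5. SIG_LOST: (Hold) → mode=Survey action=drive_stop

final mode: Survey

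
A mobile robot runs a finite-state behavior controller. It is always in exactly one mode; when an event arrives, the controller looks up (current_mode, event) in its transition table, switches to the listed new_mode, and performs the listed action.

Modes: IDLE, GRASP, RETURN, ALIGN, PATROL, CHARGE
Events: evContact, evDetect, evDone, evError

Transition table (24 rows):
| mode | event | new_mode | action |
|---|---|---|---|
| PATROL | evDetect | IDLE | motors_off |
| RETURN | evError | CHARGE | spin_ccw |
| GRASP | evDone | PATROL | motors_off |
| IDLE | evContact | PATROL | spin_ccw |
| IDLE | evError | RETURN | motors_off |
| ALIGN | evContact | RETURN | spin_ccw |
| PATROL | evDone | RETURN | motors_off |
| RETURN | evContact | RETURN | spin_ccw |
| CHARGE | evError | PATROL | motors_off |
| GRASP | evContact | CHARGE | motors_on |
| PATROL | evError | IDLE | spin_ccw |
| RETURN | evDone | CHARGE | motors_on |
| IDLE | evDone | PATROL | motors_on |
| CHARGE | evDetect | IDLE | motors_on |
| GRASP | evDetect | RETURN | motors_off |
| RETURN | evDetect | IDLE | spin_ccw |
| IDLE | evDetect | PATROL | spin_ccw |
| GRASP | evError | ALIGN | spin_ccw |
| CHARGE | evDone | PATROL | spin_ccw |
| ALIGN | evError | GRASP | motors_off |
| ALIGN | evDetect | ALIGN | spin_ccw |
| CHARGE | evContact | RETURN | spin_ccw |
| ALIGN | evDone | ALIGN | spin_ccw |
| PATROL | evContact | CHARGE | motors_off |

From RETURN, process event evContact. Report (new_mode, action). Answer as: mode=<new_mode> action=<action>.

mode=RETURN action=spin_ccw

current mode = RETURN; filter table to that mode:
  (RETURN, evError) → (CHARGE, spin_ccw)
  (RETURN, evContact) → (RETURN, spin_ccw)  ← event matches
  (RETURN, evDone) → (CHARGE, motors_on)
  (RETURN, evDetect) → (IDLE, spin_ccw)
event = evContact selects (RETURN, spin_ccw)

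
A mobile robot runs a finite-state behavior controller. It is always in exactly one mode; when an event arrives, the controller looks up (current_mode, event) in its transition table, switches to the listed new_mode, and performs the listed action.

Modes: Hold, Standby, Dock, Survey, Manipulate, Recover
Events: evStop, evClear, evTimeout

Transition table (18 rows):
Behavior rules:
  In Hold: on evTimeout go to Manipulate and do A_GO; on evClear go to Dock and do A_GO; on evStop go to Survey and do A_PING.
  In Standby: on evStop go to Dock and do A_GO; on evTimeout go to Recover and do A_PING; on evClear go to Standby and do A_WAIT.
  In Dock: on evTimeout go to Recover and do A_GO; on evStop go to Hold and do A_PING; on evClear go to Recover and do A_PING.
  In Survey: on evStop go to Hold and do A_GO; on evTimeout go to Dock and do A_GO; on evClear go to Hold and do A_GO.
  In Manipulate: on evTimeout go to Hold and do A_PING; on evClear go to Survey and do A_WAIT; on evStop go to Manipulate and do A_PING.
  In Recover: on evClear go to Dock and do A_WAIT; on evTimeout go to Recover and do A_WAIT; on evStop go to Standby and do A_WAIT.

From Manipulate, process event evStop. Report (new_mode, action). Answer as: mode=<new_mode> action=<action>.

current mode = Manipulate; filter table to that mode:
  (Manipulate, evTimeout) → (Hold, A_PING)
  (Manipulate, evClear) → (Survey, A_WAIT)
  (Manipulate, evStop) → (Manipulate, A_PING)  ← event matches
event = evStop selects (Manipulate, A_PING)

mode=Manipulate action=A_PING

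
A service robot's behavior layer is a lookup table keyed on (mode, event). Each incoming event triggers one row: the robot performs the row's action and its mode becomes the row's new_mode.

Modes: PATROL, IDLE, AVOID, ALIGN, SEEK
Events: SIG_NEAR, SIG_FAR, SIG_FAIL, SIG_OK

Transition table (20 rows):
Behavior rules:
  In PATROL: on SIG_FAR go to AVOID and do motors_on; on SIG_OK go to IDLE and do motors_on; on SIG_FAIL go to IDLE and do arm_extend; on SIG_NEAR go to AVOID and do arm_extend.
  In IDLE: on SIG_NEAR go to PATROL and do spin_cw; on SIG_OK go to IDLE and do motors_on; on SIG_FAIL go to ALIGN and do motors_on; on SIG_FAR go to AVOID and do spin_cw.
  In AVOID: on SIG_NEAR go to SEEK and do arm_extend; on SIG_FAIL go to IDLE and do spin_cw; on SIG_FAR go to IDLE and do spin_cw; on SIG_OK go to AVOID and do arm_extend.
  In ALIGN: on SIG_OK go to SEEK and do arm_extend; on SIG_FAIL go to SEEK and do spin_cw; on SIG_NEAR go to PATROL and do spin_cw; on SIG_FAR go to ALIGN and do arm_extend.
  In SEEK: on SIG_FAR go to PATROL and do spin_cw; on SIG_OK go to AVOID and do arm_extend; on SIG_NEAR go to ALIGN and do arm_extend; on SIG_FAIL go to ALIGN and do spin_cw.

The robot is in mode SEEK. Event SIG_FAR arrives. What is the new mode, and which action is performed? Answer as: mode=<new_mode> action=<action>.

current mode = SEEK; filter table to that mode:
  (SEEK, SIG_FAR) → (PATROL, spin_cw)  ← event matches
  (SEEK, SIG_OK) → (AVOID, arm_extend)
  (SEEK, SIG_NEAR) → (ALIGN, arm_extend)
  (SEEK, SIG_FAIL) → (ALIGN, spin_cw)
event = SIG_FAR selects (PATROL, spin_cw)

mode=PATROL action=spin_cw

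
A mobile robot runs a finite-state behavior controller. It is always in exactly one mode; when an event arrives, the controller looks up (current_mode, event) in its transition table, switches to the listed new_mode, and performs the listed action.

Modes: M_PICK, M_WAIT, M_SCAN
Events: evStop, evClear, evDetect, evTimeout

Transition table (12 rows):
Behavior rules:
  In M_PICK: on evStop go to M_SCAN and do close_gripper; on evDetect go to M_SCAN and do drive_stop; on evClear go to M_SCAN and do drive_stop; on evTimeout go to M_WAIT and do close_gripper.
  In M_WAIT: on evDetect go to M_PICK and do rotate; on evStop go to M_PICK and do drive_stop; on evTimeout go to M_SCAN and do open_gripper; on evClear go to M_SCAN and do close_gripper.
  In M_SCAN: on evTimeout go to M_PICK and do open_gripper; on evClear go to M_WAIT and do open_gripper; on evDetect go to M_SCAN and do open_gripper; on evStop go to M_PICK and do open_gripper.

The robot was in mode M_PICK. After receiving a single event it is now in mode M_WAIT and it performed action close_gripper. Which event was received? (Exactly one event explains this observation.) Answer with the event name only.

evTimeout

try evStop: (M_PICK, evStop) → (M_SCAN, close_gripper)
try evClear: (M_PICK, evClear) → (M_SCAN, drive_stop)
try evDetect: (M_PICK, evDetect) → (M_SCAN, drive_stop)
try evTimeout: (M_PICK, evTimeout) → (M_WAIT, close_gripper)  ← matches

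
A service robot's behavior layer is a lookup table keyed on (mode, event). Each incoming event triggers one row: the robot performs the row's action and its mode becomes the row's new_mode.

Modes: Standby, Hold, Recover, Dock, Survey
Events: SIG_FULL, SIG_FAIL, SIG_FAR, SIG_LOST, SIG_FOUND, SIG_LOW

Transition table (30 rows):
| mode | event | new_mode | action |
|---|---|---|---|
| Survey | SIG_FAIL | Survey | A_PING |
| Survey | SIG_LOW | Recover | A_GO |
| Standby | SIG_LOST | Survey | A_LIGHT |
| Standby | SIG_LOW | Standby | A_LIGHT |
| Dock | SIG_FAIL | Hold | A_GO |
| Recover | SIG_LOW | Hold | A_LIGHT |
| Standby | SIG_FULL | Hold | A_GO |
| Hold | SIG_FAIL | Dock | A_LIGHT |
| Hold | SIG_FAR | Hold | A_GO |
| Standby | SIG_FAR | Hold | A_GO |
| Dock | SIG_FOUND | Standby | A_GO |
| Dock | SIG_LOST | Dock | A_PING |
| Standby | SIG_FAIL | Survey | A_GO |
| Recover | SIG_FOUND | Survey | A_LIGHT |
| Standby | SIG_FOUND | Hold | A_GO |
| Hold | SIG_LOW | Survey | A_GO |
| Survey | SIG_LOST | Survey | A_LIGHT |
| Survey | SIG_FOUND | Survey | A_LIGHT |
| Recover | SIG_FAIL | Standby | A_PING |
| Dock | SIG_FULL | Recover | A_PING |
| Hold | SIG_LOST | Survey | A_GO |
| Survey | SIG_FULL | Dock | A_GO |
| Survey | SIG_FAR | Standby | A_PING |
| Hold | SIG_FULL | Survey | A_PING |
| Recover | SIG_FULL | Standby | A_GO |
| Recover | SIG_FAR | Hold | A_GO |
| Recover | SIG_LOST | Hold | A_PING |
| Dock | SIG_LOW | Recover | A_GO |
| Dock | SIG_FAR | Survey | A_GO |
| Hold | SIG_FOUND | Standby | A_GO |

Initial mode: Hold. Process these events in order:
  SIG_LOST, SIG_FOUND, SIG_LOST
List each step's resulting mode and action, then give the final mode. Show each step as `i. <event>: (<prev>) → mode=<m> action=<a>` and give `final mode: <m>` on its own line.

1. SIG_LOST: (Hold) → mode=Survey action=A_GO
2. SIG_FOUND: (Survey) → mode=Survey action=A_LIGHT
3. SIG_LOST: (Survey) → mode=Survey action=A_LIGHT

final mode: Survey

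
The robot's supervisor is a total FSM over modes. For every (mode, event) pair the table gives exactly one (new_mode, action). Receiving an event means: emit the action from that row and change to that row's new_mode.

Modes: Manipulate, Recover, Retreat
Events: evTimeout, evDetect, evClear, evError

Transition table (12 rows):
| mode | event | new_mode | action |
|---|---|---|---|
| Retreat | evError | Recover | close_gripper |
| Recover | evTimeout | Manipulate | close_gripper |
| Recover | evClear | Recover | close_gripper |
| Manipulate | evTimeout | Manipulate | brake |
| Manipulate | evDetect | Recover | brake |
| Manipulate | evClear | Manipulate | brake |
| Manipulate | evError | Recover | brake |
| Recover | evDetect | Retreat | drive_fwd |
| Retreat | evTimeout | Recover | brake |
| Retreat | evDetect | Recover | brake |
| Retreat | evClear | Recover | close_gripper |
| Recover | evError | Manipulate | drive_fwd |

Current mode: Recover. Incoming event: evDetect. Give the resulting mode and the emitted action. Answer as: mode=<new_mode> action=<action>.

current mode = Recover; filter table to that mode:
  (Recover, evTimeout) → (Manipulate, close_gripper)
  (Recover, evClear) → (Recover, close_gripper)
  (Recover, evDetect) → (Retreat, drive_fwd)  ← event matches
  (Recover, evError) → (Manipulate, drive_fwd)
event = evDetect selects (Retreat, drive_fwd)

mode=Retreat action=drive_fwd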